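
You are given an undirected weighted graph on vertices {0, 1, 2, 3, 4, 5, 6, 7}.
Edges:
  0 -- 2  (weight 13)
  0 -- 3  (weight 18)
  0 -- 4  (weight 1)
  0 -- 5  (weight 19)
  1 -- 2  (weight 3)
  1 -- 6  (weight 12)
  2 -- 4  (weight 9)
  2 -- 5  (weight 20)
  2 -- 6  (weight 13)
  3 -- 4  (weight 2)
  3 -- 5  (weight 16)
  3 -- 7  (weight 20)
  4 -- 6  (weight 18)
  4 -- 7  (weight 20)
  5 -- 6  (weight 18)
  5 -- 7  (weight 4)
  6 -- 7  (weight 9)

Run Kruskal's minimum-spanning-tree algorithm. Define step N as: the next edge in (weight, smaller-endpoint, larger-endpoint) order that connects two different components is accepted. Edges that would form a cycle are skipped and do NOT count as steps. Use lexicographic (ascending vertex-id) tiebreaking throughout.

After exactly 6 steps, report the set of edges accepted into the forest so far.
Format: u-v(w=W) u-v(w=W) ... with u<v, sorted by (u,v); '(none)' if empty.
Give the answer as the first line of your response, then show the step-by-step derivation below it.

0-4(w=1) 1-2(w=3) 2-4(w=9) 3-4(w=2) 5-7(w=4) 6-7(w=9)

step 1: add edge 0-4 (w=1); MST = {0-4(w=1)}
step 2: add edge 3-4 (w=2); MST = {0-4(w=1) 3-4(w=2)}
step 3: add edge 1-2 (w=3); MST = {0-4(w=1) 1-2(w=3) 3-4(w=2)}
step 4: add edge 5-7 (w=4); MST = {0-4(w=1) 1-2(w=3) 3-4(w=2) 5-7(w=4)}
step 5: add edge 2-4 (w=9); MST = {0-4(w=1) 1-2(w=3) 2-4(w=9) 3-4(w=2) 5-7(w=4)}
step 6: add edge 6-7 (w=9); MST = {0-4(w=1) 1-2(w=3) 2-4(w=9) 3-4(w=2) 5-7(w=4) 6-7(w=9)}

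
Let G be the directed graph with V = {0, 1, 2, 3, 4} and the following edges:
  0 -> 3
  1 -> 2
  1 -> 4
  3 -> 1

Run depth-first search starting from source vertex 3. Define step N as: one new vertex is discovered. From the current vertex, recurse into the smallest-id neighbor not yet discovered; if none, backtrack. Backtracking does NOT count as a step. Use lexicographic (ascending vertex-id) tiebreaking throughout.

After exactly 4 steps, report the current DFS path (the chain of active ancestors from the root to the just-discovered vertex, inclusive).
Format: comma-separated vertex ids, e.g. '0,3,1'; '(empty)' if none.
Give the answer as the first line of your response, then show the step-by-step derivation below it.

3,1,4

step 1: discover 3; path=3; order=3
step 2: discover 1; path=3>1; order=3,1
step 3: discover 2; path=3>1>2; order=3,1,2
step 4: discover 4; path=3>1>4; order=3,1,2,4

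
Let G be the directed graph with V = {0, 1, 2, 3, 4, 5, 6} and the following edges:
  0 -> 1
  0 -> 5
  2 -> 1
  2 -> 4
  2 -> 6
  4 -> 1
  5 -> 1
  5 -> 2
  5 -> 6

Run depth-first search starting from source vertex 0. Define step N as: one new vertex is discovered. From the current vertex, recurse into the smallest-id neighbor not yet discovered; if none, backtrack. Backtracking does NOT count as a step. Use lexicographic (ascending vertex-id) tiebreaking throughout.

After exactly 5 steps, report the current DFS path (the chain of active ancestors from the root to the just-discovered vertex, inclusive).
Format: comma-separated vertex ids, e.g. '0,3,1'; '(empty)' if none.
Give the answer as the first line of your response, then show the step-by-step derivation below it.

0,5,2,4

step 1: discover 0; path=0; order=0
step 2: discover 1; path=0>1; order=0,1
step 3: discover 5; path=0>5; order=0,1,5
step 4: discover 2; path=0>5>2; order=0,1,5,2
step 5: discover 4; path=0>5>2>4; order=0,1,5,2,4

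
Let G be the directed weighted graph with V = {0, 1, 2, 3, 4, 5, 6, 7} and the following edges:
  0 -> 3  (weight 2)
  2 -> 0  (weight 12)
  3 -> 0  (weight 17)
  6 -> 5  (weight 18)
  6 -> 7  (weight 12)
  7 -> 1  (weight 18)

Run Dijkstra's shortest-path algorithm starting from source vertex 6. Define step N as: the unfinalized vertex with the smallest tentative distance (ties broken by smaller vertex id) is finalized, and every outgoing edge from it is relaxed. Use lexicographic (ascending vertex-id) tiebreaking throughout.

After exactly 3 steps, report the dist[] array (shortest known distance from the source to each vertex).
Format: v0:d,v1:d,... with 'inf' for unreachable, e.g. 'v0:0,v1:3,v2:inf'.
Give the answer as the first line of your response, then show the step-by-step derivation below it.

v0:inf,v1:30,v2:inf,v3:inf,v4:inf,v5:18,v6:0,v7:12

step 1: dist = v0:inf,v1:inf,v2:inf,v3:inf,v4:inf,v5:18,v6:0,v7:12
step 2: dist = v0:inf,v1:30,v2:inf,v3:inf,v4:inf,v5:18,v6:0,v7:12
step 3: dist = v0:inf,v1:30,v2:inf,v3:inf,v4:inf,v5:18,v6:0,v7:12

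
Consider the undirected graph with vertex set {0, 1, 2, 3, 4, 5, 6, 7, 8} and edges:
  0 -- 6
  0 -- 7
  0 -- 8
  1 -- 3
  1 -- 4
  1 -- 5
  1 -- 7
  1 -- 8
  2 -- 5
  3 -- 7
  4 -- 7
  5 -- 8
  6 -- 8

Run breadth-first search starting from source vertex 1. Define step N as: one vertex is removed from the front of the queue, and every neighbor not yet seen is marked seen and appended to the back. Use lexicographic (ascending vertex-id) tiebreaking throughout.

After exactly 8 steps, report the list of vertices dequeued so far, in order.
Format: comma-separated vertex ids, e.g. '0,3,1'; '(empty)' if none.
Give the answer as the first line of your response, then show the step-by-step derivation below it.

1,3,4,5,7,8,2,0

step 1: dequeue 1; queue=[3,4,5,7,8]; order=1
step 2: dequeue 3; queue=[4,5,7,8]; order=1,3
step 3: dequeue 4; queue=[5,7,8]; order=1,3,4
step 4: dequeue 5; queue=[7,8,2]; order=1,3,4,5
step 5: dequeue 7; queue=[8,2,0]; order=1,3,4,5,7
step 6: dequeue 8; queue=[2,0,6]; order=1,3,4,5,7,8
step 7: dequeue 2; queue=[0,6]; order=1,3,4,5,7,8,2
step 8: dequeue 0; queue=[6]; order=1,3,4,5,7,8,2,0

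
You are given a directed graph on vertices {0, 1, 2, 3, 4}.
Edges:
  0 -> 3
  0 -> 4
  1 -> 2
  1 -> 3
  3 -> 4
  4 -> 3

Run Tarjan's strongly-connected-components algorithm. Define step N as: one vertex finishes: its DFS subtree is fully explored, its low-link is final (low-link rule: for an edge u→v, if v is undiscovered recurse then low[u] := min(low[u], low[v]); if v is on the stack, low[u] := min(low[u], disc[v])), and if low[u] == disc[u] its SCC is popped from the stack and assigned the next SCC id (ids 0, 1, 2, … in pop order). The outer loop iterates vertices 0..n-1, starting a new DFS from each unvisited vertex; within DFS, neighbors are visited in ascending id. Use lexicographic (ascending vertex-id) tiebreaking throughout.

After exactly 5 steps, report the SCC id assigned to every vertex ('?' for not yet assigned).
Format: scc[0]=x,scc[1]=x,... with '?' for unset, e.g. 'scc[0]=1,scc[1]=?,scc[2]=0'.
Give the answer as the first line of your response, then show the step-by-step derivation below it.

scc[0]=1,scc[1]=3,scc[2]=2,scc[3]=0,scc[4]=0

step 1: low=(low[0]=0,low[1]=?,low[2]=?,low[3]=1,low[4]=1); scc=(scc[0]=?,scc[1]=?,scc[2]=?,scc[3]=?,scc[4]=?)
step 2: low=(low[0]=0,low[1]=?,low[2]=?,low[3]=1,low[4]=1); scc=(scc[0]=?,scc[1]=?,scc[2]=?,scc[3]=0,scc[4]=0)
step 3: low=(low[0]=0,low[1]=?,low[2]=?,low[3]=1,low[4]=1); scc=(scc[0]=1,scc[1]=?,scc[2]=?,scc[3]=0,scc[4]=0)
step 4: low=(low[0]=0,low[1]=3,low[2]=4,low[3]=1,low[4]=1); scc=(scc[0]=1,scc[1]=?,scc[2]=2,scc[3]=0,scc[4]=0)
step 5: low=(low[0]=0,low[1]=3,low[2]=4,low[3]=1,low[4]=1); scc=(scc[0]=1,scc[1]=3,scc[2]=2,scc[3]=0,scc[4]=0)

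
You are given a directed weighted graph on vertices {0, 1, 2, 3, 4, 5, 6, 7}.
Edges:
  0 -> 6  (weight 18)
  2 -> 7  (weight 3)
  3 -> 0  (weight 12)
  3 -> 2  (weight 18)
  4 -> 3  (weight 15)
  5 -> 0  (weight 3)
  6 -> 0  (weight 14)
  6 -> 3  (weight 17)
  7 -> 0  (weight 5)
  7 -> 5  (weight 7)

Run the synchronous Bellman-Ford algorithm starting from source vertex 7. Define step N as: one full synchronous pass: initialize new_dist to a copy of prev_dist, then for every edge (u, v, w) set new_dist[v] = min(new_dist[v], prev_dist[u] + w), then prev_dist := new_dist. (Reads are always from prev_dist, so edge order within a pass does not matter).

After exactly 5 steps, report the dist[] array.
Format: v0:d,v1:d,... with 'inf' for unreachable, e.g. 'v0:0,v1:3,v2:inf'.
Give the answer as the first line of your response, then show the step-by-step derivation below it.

v0:5,v1:inf,v2:58,v3:40,v4:inf,v5:7,v6:23,v7:0

step 1: dist = v0:5,v1:inf,v2:inf,v3:inf,v4:inf,v5:7,v6:inf,v7:0
step 2: dist = v0:5,v1:inf,v2:inf,v3:inf,v4:inf,v5:7,v6:23,v7:0
step 3: dist = v0:5,v1:inf,v2:inf,v3:40,v4:inf,v5:7,v6:23,v7:0
step 4: dist = v0:5,v1:inf,v2:58,v3:40,v4:inf,v5:7,v6:23,v7:0
step 5: dist = v0:5,v1:inf,v2:58,v3:40,v4:inf,v5:7,v6:23,v7:0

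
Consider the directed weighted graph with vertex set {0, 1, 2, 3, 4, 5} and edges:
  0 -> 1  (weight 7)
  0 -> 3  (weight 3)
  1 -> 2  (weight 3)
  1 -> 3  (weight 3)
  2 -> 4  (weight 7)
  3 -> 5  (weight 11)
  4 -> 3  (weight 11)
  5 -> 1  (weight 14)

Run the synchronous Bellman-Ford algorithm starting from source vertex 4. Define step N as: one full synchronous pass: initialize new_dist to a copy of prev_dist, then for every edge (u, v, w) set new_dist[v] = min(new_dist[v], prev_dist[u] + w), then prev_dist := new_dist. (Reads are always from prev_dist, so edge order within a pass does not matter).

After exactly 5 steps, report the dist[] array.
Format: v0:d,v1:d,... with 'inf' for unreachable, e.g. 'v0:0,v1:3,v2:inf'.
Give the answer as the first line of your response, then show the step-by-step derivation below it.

v0:inf,v1:36,v2:39,v3:11,v4:0,v5:22

step 1: dist = v0:inf,v1:inf,v2:inf,v3:11,v4:0,v5:inf
step 2: dist = v0:inf,v1:inf,v2:inf,v3:11,v4:0,v5:22
step 3: dist = v0:inf,v1:36,v2:inf,v3:11,v4:0,v5:22
step 4: dist = v0:inf,v1:36,v2:39,v3:11,v4:0,v5:22
step 5: dist = v0:inf,v1:36,v2:39,v3:11,v4:0,v5:22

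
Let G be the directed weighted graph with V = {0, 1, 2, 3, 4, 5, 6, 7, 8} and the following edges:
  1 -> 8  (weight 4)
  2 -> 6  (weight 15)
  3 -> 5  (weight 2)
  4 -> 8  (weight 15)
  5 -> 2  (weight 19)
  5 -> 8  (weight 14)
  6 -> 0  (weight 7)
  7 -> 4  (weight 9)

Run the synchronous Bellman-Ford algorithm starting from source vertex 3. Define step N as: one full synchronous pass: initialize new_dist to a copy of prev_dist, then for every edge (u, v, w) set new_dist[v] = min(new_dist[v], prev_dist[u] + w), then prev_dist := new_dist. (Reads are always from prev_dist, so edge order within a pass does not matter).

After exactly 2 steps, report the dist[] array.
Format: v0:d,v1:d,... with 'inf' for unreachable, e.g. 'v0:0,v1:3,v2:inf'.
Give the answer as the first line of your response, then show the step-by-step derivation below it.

v0:inf,v1:inf,v2:21,v3:0,v4:inf,v5:2,v6:inf,v7:inf,v8:16

step 1: dist = v0:inf,v1:inf,v2:inf,v3:0,v4:inf,v5:2,v6:inf,v7:inf,v8:inf
step 2: dist = v0:inf,v1:inf,v2:21,v3:0,v4:inf,v5:2,v6:inf,v7:inf,v8:16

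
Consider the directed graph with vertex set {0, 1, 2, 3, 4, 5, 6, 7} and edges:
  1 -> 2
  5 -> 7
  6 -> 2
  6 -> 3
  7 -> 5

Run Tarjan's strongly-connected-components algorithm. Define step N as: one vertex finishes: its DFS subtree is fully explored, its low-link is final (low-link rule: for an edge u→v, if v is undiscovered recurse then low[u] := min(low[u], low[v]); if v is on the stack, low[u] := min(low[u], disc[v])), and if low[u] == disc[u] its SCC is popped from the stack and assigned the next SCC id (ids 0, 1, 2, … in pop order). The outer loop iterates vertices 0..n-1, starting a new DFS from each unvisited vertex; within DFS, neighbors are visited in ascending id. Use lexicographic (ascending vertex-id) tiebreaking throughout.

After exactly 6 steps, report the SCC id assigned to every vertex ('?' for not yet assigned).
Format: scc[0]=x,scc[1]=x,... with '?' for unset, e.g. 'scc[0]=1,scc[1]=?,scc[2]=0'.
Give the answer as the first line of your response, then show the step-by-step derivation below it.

scc[0]=0,scc[1]=2,scc[2]=1,scc[3]=3,scc[4]=4,scc[5]=?,scc[6]=?,scc[7]=?

step 1: low=(low[0]=0,low[1]=?,low[2]=?,low[3]=?,low[4]=?,low[5]=?,low[6]=?,low[7]=?); scc=(scc[0]=0,scc[1]=?,scc[2]=?,scc[3]=?,scc[4]=?,scc[5]=?,scc[6]=?,scc[7]=?)
step 2: low=(low[0]=0,low[1]=1,low[2]=2,low[3]=?,low[4]=?,low[5]=?,low[6]=?,low[7]=?); scc=(scc[0]=0,scc[1]=?,scc[2]=1,scc[3]=?,scc[4]=?,scc[5]=?,scc[6]=?,scc[7]=?)
step 3: low=(low[0]=0,low[1]=1,low[2]=2,low[3]=?,low[4]=?,low[5]=?,low[6]=?,low[7]=?); scc=(scc[0]=0,scc[1]=2,scc[2]=1,scc[3]=?,scc[4]=?,scc[5]=?,scc[6]=?,scc[7]=?)
step 4: low=(low[0]=0,low[1]=1,low[2]=2,low[3]=3,low[4]=?,low[5]=?,low[6]=?,low[7]=?); scc=(scc[0]=0,scc[1]=2,scc[2]=1,scc[3]=3,scc[4]=?,scc[5]=?,scc[6]=?,scc[7]=?)
step 5: low=(low[0]=0,low[1]=1,low[2]=2,low[3]=3,low[4]=4,low[5]=?,low[6]=?,low[7]=?); scc=(scc[0]=0,scc[1]=2,scc[2]=1,scc[3]=3,scc[4]=4,scc[5]=?,scc[6]=?,scc[7]=?)
step 6: low=(low[0]=0,low[1]=1,low[2]=2,low[3]=3,low[4]=4,low[5]=5,low[6]=?,low[7]=5); scc=(scc[0]=0,scc[1]=2,scc[2]=1,scc[3]=3,scc[4]=4,scc[5]=?,scc[6]=?,scc[7]=?)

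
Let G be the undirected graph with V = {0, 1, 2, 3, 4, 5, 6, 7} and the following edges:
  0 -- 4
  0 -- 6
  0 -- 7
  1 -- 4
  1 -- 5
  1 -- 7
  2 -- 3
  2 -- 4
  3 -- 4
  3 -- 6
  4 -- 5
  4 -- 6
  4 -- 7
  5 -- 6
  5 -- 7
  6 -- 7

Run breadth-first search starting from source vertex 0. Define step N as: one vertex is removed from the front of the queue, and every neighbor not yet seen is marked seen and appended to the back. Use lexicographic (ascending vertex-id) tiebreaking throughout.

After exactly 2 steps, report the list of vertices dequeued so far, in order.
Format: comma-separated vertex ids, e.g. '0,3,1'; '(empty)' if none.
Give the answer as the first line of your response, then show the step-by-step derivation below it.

0,4

step 1: dequeue 0; queue=[4,6,7]; order=0
step 2: dequeue 4; queue=[6,7,1,2,3,5]; order=0,4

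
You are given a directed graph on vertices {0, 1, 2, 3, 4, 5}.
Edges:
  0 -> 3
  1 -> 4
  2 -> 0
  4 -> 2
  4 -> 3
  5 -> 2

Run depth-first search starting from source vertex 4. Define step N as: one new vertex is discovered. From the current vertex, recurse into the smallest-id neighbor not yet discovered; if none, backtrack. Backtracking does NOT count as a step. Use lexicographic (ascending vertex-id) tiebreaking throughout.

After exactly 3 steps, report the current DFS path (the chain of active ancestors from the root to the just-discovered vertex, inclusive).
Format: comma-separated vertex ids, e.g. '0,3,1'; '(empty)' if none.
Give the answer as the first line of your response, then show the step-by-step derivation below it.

4,2,0

step 1: discover 4; path=4; order=4
step 2: discover 2; path=4>2; order=4,2
step 3: discover 0; path=4>2>0; order=4,2,0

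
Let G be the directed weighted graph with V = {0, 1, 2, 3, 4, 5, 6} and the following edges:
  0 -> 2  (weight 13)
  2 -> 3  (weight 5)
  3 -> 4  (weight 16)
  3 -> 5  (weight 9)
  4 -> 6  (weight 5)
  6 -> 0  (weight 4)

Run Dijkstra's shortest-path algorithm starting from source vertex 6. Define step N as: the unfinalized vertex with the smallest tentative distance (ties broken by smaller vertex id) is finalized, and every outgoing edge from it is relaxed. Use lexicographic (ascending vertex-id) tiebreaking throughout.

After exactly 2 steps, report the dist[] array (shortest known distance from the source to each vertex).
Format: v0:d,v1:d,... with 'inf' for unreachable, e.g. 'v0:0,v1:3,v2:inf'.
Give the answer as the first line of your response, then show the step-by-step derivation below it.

v0:4,v1:inf,v2:17,v3:inf,v4:inf,v5:inf,v6:0

step 1: dist = v0:4,v1:inf,v2:inf,v3:inf,v4:inf,v5:inf,v6:0
step 2: dist = v0:4,v1:inf,v2:17,v3:inf,v4:inf,v5:inf,v6:0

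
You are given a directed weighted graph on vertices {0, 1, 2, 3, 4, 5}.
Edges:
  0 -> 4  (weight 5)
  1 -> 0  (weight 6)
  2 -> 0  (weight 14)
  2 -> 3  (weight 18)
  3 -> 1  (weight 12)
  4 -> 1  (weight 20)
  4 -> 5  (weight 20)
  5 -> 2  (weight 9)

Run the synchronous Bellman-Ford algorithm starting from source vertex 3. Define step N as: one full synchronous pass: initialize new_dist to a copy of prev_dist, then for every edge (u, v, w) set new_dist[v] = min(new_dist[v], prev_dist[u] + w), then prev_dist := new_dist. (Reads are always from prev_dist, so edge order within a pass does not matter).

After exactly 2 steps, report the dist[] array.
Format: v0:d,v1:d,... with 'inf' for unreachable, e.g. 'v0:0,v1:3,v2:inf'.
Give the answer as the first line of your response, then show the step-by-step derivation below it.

v0:18,v1:12,v2:inf,v3:0,v4:inf,v5:inf

step 1: dist = v0:inf,v1:12,v2:inf,v3:0,v4:inf,v5:inf
step 2: dist = v0:18,v1:12,v2:inf,v3:0,v4:inf,v5:inf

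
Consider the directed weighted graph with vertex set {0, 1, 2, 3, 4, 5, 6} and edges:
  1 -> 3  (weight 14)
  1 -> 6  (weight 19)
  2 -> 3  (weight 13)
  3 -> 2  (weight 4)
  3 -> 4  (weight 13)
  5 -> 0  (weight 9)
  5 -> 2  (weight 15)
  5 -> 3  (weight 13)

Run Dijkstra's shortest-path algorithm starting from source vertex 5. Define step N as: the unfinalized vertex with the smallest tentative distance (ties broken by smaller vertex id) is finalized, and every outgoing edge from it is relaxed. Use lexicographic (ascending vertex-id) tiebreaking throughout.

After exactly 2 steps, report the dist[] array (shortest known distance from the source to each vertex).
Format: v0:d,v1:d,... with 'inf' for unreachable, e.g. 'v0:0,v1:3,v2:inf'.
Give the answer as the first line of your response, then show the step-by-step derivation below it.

v0:9,v1:inf,v2:15,v3:13,v4:inf,v5:0,v6:inf

step 1: dist = v0:9,v1:inf,v2:15,v3:13,v4:inf,v5:0,v6:inf
step 2: dist = v0:9,v1:inf,v2:15,v3:13,v4:inf,v5:0,v6:inf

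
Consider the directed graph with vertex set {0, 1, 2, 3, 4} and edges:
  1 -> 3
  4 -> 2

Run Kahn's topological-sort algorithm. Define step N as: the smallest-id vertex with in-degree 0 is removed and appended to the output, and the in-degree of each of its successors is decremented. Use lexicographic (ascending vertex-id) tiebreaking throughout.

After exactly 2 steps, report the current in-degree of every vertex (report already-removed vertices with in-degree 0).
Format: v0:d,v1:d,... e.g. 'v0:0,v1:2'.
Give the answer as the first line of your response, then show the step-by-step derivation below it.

v0:0,v1:0,v2:1,v3:0,v4:0

step 1: output 0; order=[0]; indeg=(0,0,1,1,0)
step 2: output 1; order=[0,1]; indeg=(0,0,1,0,0)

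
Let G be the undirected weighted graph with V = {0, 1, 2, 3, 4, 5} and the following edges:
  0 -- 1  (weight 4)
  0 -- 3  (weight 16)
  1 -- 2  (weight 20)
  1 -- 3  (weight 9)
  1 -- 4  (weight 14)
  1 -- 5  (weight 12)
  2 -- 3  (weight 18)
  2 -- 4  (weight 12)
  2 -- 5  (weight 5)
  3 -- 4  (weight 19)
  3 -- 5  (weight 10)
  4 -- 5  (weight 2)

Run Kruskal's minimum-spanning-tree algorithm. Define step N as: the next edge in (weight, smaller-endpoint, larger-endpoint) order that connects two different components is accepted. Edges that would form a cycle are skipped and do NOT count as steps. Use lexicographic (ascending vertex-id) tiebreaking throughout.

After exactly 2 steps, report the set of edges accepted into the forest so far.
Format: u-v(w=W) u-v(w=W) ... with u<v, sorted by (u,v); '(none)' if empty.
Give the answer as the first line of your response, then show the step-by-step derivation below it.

0-1(w=4) 4-5(w=2)

step 1: add edge 4-5 (w=2); MST = {4-5(w=2)}
step 2: add edge 0-1 (w=4); MST = {0-1(w=4) 4-5(w=2)}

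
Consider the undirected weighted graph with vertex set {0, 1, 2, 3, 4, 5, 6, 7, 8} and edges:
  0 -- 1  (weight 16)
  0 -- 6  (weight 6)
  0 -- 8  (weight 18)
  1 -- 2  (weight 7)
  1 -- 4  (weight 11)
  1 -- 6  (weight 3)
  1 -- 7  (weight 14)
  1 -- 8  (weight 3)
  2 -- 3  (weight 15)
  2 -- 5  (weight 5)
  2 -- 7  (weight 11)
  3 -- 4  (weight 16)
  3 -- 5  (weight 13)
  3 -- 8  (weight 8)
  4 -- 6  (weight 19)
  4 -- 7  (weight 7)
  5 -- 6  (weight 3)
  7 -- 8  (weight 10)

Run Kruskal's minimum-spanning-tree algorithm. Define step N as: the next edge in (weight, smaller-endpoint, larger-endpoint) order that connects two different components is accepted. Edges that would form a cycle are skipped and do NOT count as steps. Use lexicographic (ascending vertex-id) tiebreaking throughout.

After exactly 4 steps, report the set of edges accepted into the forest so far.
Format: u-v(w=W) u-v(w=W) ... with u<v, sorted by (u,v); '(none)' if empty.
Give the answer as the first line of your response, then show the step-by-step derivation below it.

1-6(w=3) 1-8(w=3) 2-5(w=5) 5-6(w=3)

step 1: add edge 1-6 (w=3); MST = {1-6(w=3)}
step 2: add edge 1-8 (w=3); MST = {1-6(w=3) 1-8(w=3)}
step 3: add edge 5-6 (w=3); MST = {1-6(w=3) 1-8(w=3) 5-6(w=3)}
step 4: add edge 2-5 (w=5); MST = {1-6(w=3) 1-8(w=3) 2-5(w=5) 5-6(w=3)}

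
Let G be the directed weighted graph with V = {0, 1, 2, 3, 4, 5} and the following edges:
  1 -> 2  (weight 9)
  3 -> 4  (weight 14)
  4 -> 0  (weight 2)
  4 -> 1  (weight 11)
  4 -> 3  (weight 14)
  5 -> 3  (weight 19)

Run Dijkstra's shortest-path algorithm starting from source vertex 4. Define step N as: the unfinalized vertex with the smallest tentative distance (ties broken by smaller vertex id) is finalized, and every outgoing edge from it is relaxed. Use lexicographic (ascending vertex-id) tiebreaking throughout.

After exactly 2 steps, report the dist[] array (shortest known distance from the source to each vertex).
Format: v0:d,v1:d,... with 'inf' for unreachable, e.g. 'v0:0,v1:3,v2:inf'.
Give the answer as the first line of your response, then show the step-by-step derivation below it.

v0:2,v1:11,v2:inf,v3:14,v4:0,v5:inf

step 1: dist = v0:2,v1:11,v2:inf,v3:14,v4:0,v5:inf
step 2: dist = v0:2,v1:11,v2:inf,v3:14,v4:0,v5:inf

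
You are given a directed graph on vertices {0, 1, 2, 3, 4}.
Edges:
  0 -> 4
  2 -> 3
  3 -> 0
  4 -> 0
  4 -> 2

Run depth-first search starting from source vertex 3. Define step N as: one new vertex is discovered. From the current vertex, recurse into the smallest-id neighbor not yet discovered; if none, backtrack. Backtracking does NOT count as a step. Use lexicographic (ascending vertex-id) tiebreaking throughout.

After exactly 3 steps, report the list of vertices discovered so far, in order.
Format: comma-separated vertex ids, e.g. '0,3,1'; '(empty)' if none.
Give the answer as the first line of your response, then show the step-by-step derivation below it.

3,0,4

step 1: discover 3; path=3; order=3
step 2: discover 0; path=3>0; order=3,0
step 3: discover 4; path=3>0>4; order=3,0,4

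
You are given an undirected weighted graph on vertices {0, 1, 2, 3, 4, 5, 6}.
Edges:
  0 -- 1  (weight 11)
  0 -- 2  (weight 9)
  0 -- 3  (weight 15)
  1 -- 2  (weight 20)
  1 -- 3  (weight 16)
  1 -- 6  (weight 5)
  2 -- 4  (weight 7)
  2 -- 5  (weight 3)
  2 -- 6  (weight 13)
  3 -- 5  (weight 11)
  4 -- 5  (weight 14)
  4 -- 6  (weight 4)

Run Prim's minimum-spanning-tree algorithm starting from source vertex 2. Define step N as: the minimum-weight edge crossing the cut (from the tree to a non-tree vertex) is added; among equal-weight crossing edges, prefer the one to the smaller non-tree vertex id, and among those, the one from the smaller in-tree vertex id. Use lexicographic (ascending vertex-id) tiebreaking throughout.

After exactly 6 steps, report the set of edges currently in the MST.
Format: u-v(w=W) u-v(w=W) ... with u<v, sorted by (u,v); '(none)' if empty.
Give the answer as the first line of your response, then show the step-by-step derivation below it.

0-2(w=9) 1-6(w=5) 2-4(w=7) 2-5(w=3) 3-5(w=11) 4-6(w=4)

step 1: add edge 2-5 (w=3); MST = {2-5(w=3)}
step 2: add edge 2-4 (w=7); MST = {2-4(w=7) 2-5(w=3)}
step 3: add edge 4-6 (w=4); MST = {2-4(w=7) 2-5(w=3) 4-6(w=4)}
step 4: add edge 1-6 (w=5); MST = {1-6(w=5) 2-4(w=7) 2-5(w=3) 4-6(w=4)}
step 5: add edge 0-2 (w=9); MST = {0-2(w=9) 1-6(w=5) 2-4(w=7) 2-5(w=3) 4-6(w=4)}
step 6: add edge 3-5 (w=11); MST = {0-2(w=9) 1-6(w=5) 2-4(w=7) 2-5(w=3) 3-5(w=11) 4-6(w=4)}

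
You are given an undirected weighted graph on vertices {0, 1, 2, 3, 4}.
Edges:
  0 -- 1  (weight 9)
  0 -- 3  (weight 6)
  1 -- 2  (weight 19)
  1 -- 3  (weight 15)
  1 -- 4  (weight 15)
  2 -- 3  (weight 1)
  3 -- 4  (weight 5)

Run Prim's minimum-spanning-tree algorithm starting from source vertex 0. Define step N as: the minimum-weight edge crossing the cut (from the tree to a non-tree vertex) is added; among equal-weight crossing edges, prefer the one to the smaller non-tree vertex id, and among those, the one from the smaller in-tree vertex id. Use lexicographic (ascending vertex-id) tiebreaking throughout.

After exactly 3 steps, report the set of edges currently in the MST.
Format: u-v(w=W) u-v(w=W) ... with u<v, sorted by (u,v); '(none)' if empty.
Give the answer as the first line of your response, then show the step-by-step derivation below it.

0-3(w=6) 2-3(w=1) 3-4(w=5)

step 1: add edge 0-3 (w=6); MST = {0-3(w=6)}
step 2: add edge 2-3 (w=1); MST = {0-3(w=6) 2-3(w=1)}
step 3: add edge 3-4 (w=5); MST = {0-3(w=6) 2-3(w=1) 3-4(w=5)}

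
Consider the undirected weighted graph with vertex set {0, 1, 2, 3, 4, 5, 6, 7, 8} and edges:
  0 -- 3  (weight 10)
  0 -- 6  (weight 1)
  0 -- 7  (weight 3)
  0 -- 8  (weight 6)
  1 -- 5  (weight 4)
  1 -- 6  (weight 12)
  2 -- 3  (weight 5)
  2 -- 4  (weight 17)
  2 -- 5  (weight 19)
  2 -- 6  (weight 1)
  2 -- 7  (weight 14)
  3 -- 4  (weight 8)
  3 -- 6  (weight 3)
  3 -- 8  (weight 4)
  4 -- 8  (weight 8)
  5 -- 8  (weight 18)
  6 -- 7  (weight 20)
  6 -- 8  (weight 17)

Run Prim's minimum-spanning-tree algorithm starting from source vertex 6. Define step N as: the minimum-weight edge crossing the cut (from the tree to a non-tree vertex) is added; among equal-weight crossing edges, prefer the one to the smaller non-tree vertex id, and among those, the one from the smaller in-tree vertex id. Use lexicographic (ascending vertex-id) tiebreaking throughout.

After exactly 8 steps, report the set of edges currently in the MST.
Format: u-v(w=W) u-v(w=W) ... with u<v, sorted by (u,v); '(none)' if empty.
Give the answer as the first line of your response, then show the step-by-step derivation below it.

0-6(w=1) 0-7(w=3) 1-5(w=4) 1-6(w=12) 2-6(w=1) 3-4(w=8) 3-6(w=3) 3-8(w=4)

step 1: add edge 0-6 (w=1); MST = {0-6(w=1)}
step 2: add edge 2-6 (w=1); MST = {0-6(w=1) 2-6(w=1)}
step 3: add edge 3-6 (w=3); MST = {0-6(w=1) 2-6(w=1) 3-6(w=3)}
step 4: add edge 0-7 (w=3); MST = {0-6(w=1) 0-7(w=3) 2-6(w=1) 3-6(w=3)}
step 5: add edge 3-8 (w=4); MST = {0-6(w=1) 0-7(w=3) 2-6(w=1) 3-6(w=3) 3-8(w=4)}
step 6: add edge 3-4 (w=8); MST = {0-6(w=1) 0-7(w=3) 2-6(w=1) 3-4(w=8) 3-6(w=3) 3-8(w=4)}
step 7: add edge 1-6 (w=12); MST = {0-6(w=1) 0-7(w=3) 1-6(w=12) 2-6(w=1) 3-4(w=8) 3-6(w=3) 3-8(w=4)}
step 8: add edge 1-5 (w=4); MST = {0-6(w=1) 0-7(w=3) 1-5(w=4) 1-6(w=12) 2-6(w=1) 3-4(w=8) 3-6(w=3) 3-8(w=4)}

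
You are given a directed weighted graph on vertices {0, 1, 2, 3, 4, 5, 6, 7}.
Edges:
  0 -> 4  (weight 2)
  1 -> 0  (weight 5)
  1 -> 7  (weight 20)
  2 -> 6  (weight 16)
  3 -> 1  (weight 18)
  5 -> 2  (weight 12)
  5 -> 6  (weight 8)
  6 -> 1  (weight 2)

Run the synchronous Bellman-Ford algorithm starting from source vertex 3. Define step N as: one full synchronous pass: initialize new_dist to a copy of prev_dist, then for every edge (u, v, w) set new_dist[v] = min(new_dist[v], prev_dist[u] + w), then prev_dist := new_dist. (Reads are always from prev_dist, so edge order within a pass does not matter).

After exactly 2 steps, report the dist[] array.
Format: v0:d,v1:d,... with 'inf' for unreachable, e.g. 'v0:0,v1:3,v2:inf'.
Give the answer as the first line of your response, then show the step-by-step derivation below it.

v0:23,v1:18,v2:inf,v3:0,v4:inf,v5:inf,v6:inf,v7:38

step 1: dist = v0:inf,v1:18,v2:inf,v3:0,v4:inf,v5:inf,v6:inf,v7:inf
step 2: dist = v0:23,v1:18,v2:inf,v3:0,v4:inf,v5:inf,v6:inf,v7:38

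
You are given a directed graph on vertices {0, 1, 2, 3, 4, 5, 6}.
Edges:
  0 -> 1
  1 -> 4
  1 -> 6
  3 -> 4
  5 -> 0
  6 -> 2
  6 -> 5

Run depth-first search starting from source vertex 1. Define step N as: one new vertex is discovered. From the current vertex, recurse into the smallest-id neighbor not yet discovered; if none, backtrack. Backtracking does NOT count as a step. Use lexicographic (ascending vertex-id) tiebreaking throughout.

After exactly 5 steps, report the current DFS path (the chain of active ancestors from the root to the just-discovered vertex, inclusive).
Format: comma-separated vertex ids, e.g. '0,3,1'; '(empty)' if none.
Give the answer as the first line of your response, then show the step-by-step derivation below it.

1,6,5

step 1: discover 1; path=1; order=1
step 2: discover 4; path=1>4; order=1,4
step 3: discover 6; path=1>6; order=1,4,6
step 4: discover 2; path=1>6>2; order=1,4,6,2
step 5: discover 5; path=1>6>5; order=1,4,6,2,5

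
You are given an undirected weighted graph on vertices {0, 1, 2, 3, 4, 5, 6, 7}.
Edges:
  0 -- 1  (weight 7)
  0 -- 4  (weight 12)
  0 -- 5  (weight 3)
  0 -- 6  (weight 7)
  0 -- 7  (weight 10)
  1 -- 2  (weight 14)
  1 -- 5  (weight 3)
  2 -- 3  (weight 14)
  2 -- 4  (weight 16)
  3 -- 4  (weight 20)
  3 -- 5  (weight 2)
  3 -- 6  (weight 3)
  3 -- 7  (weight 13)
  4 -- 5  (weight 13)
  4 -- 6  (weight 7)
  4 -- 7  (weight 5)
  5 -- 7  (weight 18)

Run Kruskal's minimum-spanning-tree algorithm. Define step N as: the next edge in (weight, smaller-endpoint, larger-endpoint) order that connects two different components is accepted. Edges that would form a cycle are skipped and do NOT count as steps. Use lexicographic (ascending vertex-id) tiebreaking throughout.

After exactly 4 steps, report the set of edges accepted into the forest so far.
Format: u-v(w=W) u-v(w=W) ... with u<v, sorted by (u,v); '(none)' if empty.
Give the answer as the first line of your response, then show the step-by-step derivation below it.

0-5(w=3) 1-5(w=3) 3-5(w=2) 3-6(w=3)

step 1: add edge 3-5 (w=2); MST = {3-5(w=2)}
step 2: add edge 0-5 (w=3); MST = {0-5(w=3) 3-5(w=2)}
step 3: add edge 1-5 (w=3); MST = {0-5(w=3) 1-5(w=3) 3-5(w=2)}
step 4: add edge 3-6 (w=3); MST = {0-5(w=3) 1-5(w=3) 3-5(w=2) 3-6(w=3)}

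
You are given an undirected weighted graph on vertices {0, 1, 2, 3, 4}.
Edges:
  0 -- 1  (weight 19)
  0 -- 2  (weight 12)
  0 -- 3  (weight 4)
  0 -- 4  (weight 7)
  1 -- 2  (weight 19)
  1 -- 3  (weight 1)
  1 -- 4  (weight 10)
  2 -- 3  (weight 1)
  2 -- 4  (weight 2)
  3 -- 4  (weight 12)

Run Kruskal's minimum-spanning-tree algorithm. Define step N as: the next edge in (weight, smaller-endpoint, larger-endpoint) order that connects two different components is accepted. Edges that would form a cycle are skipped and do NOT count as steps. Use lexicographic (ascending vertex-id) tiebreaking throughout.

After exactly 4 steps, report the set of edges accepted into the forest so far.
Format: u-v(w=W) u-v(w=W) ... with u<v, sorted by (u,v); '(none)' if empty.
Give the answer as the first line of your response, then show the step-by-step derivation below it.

0-3(w=4) 1-3(w=1) 2-3(w=1) 2-4(w=2)

step 1: add edge 1-3 (w=1); MST = {1-3(w=1)}
step 2: add edge 2-3 (w=1); MST = {1-3(w=1) 2-3(w=1)}
step 3: add edge 2-4 (w=2); MST = {1-3(w=1) 2-3(w=1) 2-4(w=2)}
step 4: add edge 0-3 (w=4); MST = {0-3(w=4) 1-3(w=1) 2-3(w=1) 2-4(w=2)}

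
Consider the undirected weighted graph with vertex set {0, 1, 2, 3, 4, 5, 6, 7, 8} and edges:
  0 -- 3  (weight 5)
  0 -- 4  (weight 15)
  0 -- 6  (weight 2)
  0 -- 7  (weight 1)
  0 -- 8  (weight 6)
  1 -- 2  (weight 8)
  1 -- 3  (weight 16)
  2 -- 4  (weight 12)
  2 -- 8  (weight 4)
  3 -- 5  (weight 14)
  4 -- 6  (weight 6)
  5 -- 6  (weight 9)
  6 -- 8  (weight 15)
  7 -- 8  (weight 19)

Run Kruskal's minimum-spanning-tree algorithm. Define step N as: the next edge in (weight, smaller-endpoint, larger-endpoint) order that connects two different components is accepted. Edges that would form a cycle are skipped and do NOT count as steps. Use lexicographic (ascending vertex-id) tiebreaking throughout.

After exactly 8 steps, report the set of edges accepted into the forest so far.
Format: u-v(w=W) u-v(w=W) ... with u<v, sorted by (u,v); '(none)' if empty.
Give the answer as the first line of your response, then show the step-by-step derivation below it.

0-3(w=5) 0-6(w=2) 0-7(w=1) 0-8(w=6) 1-2(w=8) 2-8(w=4) 4-6(w=6) 5-6(w=9)

step 1: add edge 0-7 (w=1); MST = {0-7(w=1)}
step 2: add edge 0-6 (w=2); MST = {0-6(w=2) 0-7(w=1)}
step 3: add edge 2-8 (w=4); MST = {0-6(w=2) 0-7(w=1) 2-8(w=4)}
step 4: add edge 0-3 (w=5); MST = {0-3(w=5) 0-6(w=2) 0-7(w=1) 2-8(w=4)}
step 5: add edge 0-8 (w=6); MST = {0-3(w=5) 0-6(w=2) 0-7(w=1) 0-8(w=6) 2-8(w=4)}
step 6: add edge 4-6 (w=6); MST = {0-3(w=5) 0-6(w=2) 0-7(w=1) 0-8(w=6) 2-8(w=4) 4-6(w=6)}
step 7: add edge 1-2 (w=8); MST = {0-3(w=5) 0-6(w=2) 0-7(w=1) 0-8(w=6) 1-2(w=8) 2-8(w=4) 4-6(w=6)}
step 8: add edge 5-6 (w=9); MST = {0-3(w=5) 0-6(w=2) 0-7(w=1) 0-8(w=6) 1-2(w=8) 2-8(w=4) 4-6(w=6) 5-6(w=9)}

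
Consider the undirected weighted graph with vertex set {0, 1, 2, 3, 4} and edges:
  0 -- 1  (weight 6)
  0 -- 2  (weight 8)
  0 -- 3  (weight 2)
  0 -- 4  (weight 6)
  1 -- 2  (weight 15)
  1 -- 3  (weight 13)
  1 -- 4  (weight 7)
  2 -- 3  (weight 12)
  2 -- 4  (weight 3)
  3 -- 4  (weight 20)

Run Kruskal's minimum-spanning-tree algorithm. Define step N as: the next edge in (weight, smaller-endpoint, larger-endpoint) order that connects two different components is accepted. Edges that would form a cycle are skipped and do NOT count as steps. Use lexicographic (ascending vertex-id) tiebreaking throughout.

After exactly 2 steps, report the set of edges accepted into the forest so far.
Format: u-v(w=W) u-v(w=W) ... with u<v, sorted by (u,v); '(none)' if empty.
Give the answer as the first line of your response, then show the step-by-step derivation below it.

0-3(w=2) 2-4(w=3)

step 1: add edge 0-3 (w=2); MST = {0-3(w=2)}
step 2: add edge 2-4 (w=3); MST = {0-3(w=2) 2-4(w=3)}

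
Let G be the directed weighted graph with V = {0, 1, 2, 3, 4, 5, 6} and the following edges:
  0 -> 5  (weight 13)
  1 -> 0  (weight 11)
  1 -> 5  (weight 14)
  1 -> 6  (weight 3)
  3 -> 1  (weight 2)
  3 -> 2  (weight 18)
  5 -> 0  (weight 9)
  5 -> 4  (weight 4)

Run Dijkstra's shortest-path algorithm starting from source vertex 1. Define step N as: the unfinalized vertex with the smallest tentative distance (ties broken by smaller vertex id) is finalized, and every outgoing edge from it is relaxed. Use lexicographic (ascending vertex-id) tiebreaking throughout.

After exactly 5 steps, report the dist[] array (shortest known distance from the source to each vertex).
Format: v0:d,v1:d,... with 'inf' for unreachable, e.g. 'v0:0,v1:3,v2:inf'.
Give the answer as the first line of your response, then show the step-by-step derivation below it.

v0:11,v1:0,v2:inf,v3:inf,v4:18,v5:14,v6:3

step 1: dist = v0:11,v1:0,v2:inf,v3:inf,v4:inf,v5:14,v6:3
step 2: dist = v0:11,v1:0,v2:inf,v3:inf,v4:inf,v5:14,v6:3
step 3: dist = v0:11,v1:0,v2:inf,v3:inf,v4:inf,v5:14,v6:3
step 4: dist = v0:11,v1:0,v2:inf,v3:inf,v4:18,v5:14,v6:3
step 5: dist = v0:11,v1:0,v2:inf,v3:inf,v4:18,v5:14,v6:3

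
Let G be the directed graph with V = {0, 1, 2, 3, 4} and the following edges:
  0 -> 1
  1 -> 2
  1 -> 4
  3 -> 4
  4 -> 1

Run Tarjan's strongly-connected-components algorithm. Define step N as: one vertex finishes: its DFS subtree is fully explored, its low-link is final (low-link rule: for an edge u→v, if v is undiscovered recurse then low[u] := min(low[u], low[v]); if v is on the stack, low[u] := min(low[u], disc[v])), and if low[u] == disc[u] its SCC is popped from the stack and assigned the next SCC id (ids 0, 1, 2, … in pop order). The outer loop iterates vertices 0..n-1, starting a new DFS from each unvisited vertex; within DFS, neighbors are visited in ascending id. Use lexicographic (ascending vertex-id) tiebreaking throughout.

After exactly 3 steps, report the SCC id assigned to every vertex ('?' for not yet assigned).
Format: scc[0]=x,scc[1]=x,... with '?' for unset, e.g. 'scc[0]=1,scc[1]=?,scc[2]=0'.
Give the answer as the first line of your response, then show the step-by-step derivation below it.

scc[0]=?,scc[1]=1,scc[2]=0,scc[3]=?,scc[4]=1

step 1: low=(low[0]=0,low[1]=1,low[2]=2,low[3]=?,low[4]=?); scc=(scc[0]=?,scc[1]=?,scc[2]=0,scc[3]=?,scc[4]=?)
step 2: low=(low[0]=0,low[1]=1,low[2]=2,low[3]=?,low[4]=1); scc=(scc[0]=?,scc[1]=?,scc[2]=0,scc[3]=?,scc[4]=?)
step 3: low=(low[0]=0,low[1]=1,low[2]=2,low[3]=?,low[4]=1); scc=(scc[0]=?,scc[1]=1,scc[2]=0,scc[3]=?,scc[4]=1)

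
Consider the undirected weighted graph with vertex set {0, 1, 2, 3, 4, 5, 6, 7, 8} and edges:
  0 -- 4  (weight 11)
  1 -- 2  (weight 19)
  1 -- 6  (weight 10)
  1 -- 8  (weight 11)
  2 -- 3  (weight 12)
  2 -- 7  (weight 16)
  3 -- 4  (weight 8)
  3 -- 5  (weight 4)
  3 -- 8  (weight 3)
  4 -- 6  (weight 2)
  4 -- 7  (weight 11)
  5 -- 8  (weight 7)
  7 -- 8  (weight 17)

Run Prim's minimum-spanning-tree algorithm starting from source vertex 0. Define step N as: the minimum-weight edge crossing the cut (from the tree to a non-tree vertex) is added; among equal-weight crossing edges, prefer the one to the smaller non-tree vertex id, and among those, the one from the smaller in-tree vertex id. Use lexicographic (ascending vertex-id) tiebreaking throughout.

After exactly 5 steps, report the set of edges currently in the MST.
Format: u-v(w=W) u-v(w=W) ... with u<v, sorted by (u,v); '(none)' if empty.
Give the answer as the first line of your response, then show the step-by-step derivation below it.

0-4(w=11) 3-4(w=8) 3-5(w=4) 3-8(w=3) 4-6(w=2)

step 1: add edge 0-4 (w=11); MST = {0-4(w=11)}
step 2: add edge 4-6 (w=2); MST = {0-4(w=11) 4-6(w=2)}
step 3: add edge 3-4 (w=8); MST = {0-4(w=11) 3-4(w=8) 4-6(w=2)}
step 4: add edge 3-8 (w=3); MST = {0-4(w=11) 3-4(w=8) 3-8(w=3) 4-6(w=2)}
step 5: add edge 3-5 (w=4); MST = {0-4(w=11) 3-4(w=8) 3-5(w=4) 3-8(w=3) 4-6(w=2)}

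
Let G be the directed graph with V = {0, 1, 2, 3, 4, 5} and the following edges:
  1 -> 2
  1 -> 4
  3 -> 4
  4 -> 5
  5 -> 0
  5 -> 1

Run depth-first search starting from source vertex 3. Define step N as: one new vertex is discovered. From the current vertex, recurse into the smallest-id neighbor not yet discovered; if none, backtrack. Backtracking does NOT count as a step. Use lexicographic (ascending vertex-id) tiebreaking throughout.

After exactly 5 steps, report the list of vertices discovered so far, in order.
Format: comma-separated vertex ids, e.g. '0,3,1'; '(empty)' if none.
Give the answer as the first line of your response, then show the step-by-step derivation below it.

3,4,5,0,1

step 1: discover 3; path=3; order=3
step 2: discover 4; path=3>4; order=3,4
step 3: discover 5; path=3>4>5; order=3,4,5
step 4: discover 0; path=3>4>5>0; order=3,4,5,0
step 5: discover 1; path=3>4>5>1; order=3,4,5,0,1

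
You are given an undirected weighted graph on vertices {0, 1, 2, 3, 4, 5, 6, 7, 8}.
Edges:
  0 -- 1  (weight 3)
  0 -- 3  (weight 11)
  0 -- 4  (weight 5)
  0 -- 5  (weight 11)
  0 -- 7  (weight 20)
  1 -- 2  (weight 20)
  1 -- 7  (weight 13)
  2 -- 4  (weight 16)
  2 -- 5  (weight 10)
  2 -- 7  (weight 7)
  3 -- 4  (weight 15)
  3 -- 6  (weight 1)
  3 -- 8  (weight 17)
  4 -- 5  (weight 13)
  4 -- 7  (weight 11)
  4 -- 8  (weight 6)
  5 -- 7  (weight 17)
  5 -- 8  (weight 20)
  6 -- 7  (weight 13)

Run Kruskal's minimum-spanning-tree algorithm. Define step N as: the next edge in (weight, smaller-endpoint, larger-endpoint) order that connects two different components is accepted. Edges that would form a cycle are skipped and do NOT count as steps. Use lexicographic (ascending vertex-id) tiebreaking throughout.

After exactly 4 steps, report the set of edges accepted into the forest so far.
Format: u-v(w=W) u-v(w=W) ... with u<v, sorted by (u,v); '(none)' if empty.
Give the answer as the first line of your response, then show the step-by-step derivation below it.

0-1(w=3) 0-4(w=5) 3-6(w=1) 4-8(w=6)

step 1: add edge 3-6 (w=1); MST = {3-6(w=1)}
step 2: add edge 0-1 (w=3); MST = {0-1(w=3) 3-6(w=1)}
step 3: add edge 0-4 (w=5); MST = {0-1(w=3) 0-4(w=5) 3-6(w=1)}
step 4: add edge 4-8 (w=6); MST = {0-1(w=3) 0-4(w=5) 3-6(w=1) 4-8(w=6)}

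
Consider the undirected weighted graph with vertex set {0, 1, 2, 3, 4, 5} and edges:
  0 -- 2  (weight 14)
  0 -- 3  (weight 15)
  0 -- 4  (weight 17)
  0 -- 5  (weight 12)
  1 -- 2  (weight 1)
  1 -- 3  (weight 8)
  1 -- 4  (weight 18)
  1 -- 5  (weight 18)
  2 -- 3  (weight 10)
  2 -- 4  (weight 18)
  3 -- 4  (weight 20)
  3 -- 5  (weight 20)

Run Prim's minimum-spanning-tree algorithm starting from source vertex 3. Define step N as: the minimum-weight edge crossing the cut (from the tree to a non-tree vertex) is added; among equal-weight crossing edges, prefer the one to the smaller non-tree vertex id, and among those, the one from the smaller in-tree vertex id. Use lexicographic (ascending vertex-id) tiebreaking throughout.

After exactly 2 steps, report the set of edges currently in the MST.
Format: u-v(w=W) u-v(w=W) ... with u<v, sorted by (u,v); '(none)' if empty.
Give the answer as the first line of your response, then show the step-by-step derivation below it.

1-2(w=1) 1-3(w=8)

step 1: add edge 1-3 (w=8); MST = {1-3(w=8)}
step 2: add edge 1-2 (w=1); MST = {1-2(w=1) 1-3(w=8)}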